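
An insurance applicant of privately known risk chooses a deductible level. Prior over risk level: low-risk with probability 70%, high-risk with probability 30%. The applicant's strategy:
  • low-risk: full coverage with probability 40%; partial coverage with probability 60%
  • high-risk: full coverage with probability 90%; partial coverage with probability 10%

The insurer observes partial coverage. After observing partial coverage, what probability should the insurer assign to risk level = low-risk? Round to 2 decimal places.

P(partial coverage) = 0.7·0.6 + 0.3·0.1 = 0.45
P(low-risk | partial coverage) = (0.7·0.6) / 0.45 = 0.42 / 0.45 = 0.933333

0.93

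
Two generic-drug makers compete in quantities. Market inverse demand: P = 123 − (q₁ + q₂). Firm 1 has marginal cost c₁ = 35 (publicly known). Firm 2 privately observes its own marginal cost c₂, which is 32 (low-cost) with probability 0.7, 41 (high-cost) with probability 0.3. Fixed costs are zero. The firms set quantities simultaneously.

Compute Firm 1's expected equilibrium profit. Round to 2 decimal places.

854.59

Type-c best response for Firm 2: q₂(c) = (123 − c)/2 − q₁/2.
Firm 1 maximizes expected profit; its first-order condition is 123 − 2q₁ − E[q₂] − 35 = 0.
Substituting E[q₂] and solving: E[c₂] = 34.7, so q₁ = (123 − 2·35 + 34.7)/3 = 29.2333.
E[P] = 123 − (q₁ + E[q₂]) = 64.2333; Firm 1's expected profit = (E[P] − 35)·q₁ = (64.2333 − 35)·29.2333 = 854.588.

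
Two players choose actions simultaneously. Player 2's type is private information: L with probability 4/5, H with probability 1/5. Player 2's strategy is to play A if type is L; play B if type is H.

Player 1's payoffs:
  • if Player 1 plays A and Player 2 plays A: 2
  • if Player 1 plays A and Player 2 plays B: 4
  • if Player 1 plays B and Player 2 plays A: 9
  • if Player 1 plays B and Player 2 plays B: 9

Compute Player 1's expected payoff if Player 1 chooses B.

9

E[B] = 4/5·9 + 1/5·9 = 36/5 + 9/5 = 9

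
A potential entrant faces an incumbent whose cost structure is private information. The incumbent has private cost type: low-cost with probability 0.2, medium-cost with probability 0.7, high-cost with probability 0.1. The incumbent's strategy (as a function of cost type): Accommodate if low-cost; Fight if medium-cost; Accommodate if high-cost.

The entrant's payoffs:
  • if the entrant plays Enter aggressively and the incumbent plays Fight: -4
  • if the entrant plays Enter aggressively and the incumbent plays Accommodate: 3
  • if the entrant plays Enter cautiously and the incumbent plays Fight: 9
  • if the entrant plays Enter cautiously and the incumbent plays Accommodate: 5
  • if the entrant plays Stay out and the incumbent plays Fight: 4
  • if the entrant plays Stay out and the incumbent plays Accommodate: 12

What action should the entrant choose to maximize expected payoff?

Enter cautiously

Compute the entrant's expected payoff for each action, taking the expectation over the incumbent's type.
E[Enter aggressively] = 0.2·(3) + 0.7·(-4) + 0.1·(3) = -1.9
E[Enter cautiously] = 0.2·(5) + 0.7·(9) + 0.1·(5) = 7.8
E[Stay out] = 0.2·(12) + 0.7·(4) + 0.1·(12) = 6.4
Best response: Enter cautiously (7.8 is the largest).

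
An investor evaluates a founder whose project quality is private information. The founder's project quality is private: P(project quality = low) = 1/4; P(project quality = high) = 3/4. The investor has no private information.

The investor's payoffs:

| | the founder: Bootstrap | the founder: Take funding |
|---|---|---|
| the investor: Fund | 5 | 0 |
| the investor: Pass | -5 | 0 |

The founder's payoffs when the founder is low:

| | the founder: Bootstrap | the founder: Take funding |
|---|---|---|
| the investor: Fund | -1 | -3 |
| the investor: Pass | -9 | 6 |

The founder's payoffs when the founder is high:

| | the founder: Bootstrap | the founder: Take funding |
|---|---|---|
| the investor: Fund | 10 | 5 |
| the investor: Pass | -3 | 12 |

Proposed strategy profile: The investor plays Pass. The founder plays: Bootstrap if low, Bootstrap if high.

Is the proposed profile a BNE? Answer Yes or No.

The investor plays Pass: E[Pass] = 1/4·(-5) + 3/4·(-5) = -5; E[Fund] = 5. Not best-responding. ✗
The founder (project quality low), facing Pass: Bootstrap gives -9, Take funding gives 6. Proposed Bootstrap is not best — profitable deviation exists. ✗
The founder (project quality high), facing Pass: Bootstrap gives -3, Take funding gives 12. Proposed Bootstrap is not best — profitable deviation exists. ✗

No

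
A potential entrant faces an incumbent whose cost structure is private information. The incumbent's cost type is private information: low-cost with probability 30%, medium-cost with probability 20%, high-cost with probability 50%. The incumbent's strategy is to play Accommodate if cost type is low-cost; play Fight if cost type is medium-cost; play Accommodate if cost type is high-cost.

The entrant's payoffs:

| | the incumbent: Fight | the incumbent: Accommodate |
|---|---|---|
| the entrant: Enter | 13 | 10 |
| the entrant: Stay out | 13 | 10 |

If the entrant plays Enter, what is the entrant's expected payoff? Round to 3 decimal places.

E[Enter] = 0.3·10 + 0.2·13 + 0.5·10 = 3 + 2.6 + 5 = 10.6

10.600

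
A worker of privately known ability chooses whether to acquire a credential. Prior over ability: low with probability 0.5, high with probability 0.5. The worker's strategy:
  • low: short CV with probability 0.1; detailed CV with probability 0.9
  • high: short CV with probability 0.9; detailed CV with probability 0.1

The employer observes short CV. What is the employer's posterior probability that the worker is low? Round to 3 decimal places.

P(short CV) = 0.5·0.1 + 0.5·0.9 = 0.5
P(low | short CV) = (0.5·0.1) / 0.5 = 0.05 / 0.5 = 0.1

0.100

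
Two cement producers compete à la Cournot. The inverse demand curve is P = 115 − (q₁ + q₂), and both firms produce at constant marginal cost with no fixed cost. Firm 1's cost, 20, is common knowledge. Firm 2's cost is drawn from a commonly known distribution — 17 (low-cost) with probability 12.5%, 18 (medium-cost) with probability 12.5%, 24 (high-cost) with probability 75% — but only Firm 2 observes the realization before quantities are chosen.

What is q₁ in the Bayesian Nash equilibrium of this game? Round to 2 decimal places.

Each type of Firm 2 best-responds to q₁; Firm 1 best-responds to the expected q₂ over Firm 2's types.
Firm 2 with cost c maximizes (115 − (q₁+q₂) − c)·q₂, giving q₂(c) = (115 − c − q₁)/2.
E[c₂] = 0.125·17 + 0.125·18 + 0.75·24 = 22.375
Firm 1's FOC against E[q₂] yields q₁ = (115 − 2·20 + E[c₂])/3 = (115 − 40 + 22.375)/3 = 32.4583.

32.46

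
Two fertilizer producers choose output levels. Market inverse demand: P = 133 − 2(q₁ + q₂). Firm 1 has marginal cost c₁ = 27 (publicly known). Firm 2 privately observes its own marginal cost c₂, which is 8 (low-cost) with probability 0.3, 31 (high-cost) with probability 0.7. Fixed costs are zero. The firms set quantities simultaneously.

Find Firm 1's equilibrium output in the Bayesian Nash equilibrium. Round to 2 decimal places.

17.18

Type-c best response for Firm 2: q₂(c) = (133 − c)/4 − q₁/2.
Firm 1 maximizes expected profit; its first-order condition is 133 − 4q₁ − 2E[q₂] − 27 = 0.
Substituting E[q₂] and solving: E[c₂] = 24.1, so q₁ = (133 − 2·27 + 24.1)/6 = 17.1833.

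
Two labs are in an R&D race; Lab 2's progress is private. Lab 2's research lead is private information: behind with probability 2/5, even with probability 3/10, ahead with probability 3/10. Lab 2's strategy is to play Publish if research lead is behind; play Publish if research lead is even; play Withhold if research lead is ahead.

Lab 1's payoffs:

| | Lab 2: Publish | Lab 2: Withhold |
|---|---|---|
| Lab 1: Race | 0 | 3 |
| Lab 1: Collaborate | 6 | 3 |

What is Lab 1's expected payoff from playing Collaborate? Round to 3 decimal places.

E[Collaborate] = 2/5·6 + 3/10·6 + 3/10·3 = 12/5 + 9/5 + 9/10 = 51/10

5.100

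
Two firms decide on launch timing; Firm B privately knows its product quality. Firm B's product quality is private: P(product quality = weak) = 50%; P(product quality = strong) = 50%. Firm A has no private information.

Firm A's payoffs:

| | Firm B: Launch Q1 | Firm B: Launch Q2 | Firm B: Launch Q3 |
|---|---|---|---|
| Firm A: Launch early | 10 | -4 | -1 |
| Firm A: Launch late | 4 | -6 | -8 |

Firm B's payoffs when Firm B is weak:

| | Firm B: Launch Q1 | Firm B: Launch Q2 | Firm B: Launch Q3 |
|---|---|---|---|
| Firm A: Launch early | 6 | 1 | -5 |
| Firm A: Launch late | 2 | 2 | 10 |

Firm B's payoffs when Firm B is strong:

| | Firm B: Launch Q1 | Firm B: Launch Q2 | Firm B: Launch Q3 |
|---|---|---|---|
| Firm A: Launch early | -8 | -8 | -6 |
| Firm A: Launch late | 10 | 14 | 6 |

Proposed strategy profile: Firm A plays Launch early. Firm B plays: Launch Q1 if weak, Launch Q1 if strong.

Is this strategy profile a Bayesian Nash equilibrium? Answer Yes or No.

Firm A plays Launch early: E[Launch early] = 0.5·(10) + 0.5·(10) = 10; E[Launch late] = 4. Best-responding. ✓
Firm B (product quality weak), facing Launch early: Launch Q1 gives 6, Launch Q2 gives 1, Launch Q3 gives -5. Proposed Launch Q1 is best. ✓
Firm B (product quality strong), facing Launch early: Launch Q1 gives -8, Launch Q2 gives -8, Launch Q3 gives -6. Proposed Launch Q1 is not best — profitable deviation exists. ✗

No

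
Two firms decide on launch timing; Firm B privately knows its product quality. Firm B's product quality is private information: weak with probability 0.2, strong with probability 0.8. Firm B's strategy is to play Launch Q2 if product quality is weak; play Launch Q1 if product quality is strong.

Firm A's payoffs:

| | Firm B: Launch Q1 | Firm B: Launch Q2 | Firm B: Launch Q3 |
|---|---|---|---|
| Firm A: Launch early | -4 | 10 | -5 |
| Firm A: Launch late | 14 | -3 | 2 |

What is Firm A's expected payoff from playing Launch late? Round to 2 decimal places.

Take the expectation over Firm B's product quality, weighting each type's action by its prior probability.
E[Launch late] = 0.2·(-3) + 0.8·14 = (-0.6) + 11.2 = 10.6

10.60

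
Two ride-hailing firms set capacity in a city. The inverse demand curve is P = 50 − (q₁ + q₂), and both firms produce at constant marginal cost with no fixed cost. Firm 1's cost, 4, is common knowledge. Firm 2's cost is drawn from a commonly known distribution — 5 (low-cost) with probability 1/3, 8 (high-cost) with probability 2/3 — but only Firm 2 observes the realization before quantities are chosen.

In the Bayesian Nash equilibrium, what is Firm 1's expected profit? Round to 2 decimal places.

266.78

Type-c best response for Firm 2: q₂(c) = (50 − c)/2 − q₁/2.
Firm 1 maximizes expected profit; its first-order condition is 50 − 2q₁ − E[q₂] − 4 = 0.
Substituting E[q₂] and solving: E[c₂] = 7, so q₁ = (50 − 2·4 + 7)/3 = 16.3333.
E[P] = 50 − (q₁ + E[q₂]) = 20.3333; Firm 1's expected profit = (E[P] − 4)·q₁ = (20.3333 − 4)·16.3333 = 266.778.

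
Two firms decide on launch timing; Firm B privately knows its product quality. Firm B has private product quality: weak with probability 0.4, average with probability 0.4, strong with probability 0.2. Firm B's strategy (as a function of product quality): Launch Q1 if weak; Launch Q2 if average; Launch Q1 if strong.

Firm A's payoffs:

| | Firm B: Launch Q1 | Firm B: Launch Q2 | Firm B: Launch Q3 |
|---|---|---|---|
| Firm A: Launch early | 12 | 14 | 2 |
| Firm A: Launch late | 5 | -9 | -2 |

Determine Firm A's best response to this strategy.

E[Launch early] = 0.4·(12) + 0.4·(14) + 0.2·(12) = 12.8
E[Launch late] = 0.4·(5) + 0.4·(-9) + 0.2·(5) = -0.6
Best response: Launch early (12.8 is the largest).

Launch early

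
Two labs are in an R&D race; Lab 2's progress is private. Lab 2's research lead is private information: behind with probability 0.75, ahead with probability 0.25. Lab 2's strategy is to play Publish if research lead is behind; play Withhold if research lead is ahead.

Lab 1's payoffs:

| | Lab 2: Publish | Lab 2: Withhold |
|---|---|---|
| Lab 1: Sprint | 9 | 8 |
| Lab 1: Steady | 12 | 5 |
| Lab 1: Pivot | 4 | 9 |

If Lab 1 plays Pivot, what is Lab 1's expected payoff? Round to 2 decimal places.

E[Pivot] = 0.75·4 + 0.25·9 = 3 + 2.25 = 5.25

5.25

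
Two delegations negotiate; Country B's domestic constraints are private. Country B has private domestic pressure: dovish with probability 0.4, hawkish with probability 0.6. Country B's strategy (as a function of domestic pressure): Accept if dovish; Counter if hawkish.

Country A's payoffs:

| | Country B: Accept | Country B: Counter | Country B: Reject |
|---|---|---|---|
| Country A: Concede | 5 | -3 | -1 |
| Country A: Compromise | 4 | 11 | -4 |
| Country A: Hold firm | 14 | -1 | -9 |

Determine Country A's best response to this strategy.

Compromise

Compute Country A's expected payoff for each action, taking the expectation over Country B's type.
E[Concede] = 0.4·(5) + 0.6·(-3) = 0.2
E[Compromise] = 0.4·(4) + 0.6·(11) = 8.2
E[Hold firm] = 0.4·(14) + 0.6·(-1) = 5
Best response: Compromise (8.2 is the largest).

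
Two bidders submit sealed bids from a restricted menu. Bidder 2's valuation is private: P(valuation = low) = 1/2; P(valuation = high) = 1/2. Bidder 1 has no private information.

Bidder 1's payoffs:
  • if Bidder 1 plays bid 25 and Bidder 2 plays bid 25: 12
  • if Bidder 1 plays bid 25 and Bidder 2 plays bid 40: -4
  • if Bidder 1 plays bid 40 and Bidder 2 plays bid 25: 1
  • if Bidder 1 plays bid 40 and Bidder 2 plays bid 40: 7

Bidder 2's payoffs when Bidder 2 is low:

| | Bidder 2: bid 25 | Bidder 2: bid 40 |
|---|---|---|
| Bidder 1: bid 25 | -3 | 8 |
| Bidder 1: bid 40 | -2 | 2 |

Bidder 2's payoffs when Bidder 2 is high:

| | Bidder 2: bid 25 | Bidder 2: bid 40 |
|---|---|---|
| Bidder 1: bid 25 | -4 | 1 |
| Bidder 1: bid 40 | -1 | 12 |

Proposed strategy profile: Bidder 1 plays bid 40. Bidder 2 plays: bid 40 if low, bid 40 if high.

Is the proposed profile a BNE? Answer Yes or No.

Yes

Bidder 1 plays bid 40: E[bid 40] = 1/2·(7) + 1/2·(7) = 7; E[bid 25] = -4. Best-responding. ✓
Bidder 2 (valuation low), facing bid 40: bid 25 gives -2, bid 40 gives 2. Proposed bid 40 is best. ✓
Bidder 2 (valuation high), facing bid 40: bid 25 gives -1, bid 40 gives 12. Proposed bid 40 is best. ✓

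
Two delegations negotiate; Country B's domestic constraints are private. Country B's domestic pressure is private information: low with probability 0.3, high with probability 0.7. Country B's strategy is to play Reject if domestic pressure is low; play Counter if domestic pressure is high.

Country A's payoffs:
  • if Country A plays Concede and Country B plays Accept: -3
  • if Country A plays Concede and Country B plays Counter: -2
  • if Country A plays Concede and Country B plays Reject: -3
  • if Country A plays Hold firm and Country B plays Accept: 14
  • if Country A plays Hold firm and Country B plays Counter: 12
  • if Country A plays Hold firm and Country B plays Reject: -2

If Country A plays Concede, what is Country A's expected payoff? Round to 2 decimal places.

Take the expectation over Country B's domestic pressure, weighting each type's action by its prior probability.
E[Concede] = 0.3·(-3) + 0.7·(-2) = (-0.9) + (-1.4) = -2.3

-2.30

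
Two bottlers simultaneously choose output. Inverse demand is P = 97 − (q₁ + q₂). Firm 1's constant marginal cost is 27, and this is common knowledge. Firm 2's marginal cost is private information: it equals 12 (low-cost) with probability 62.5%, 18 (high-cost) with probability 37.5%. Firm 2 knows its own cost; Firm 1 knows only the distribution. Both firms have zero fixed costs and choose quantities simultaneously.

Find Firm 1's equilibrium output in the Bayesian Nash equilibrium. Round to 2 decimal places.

Firm 2 with cost c maximizes (97 − (q₁+q₂) − c)·q₂, giving q₂(c) = (97 − c − q₁)/2.
E[c₂] = 0.625·12 + 0.375·18 = 14.25
Firm 1's FOC against E[q₂] yields q₁ = (97 − 2·27 + E[c₂])/3 = (97 − 54 + 14.25)/3 = 19.0833.

19.08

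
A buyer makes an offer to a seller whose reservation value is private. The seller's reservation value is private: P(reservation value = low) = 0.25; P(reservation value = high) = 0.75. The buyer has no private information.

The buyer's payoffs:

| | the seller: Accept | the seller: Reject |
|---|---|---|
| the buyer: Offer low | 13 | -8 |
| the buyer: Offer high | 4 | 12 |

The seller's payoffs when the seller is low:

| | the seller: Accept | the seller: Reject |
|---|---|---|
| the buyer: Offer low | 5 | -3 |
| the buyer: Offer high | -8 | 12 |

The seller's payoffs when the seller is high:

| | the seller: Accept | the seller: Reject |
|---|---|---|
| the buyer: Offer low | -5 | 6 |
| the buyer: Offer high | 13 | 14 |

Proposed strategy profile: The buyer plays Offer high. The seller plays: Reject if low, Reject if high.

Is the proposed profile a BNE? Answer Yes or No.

Yes

A profile is a BNE iff every type of every player is best-responding given beliefs about the other side.
The buyer plays Offer high: E[Offer high] = 0.25·(12) + 0.75·(12) = 12; E[Offer low] = -8. Best-responding. ✓
The seller (reservation value low), facing Offer high: Accept gives -8, Reject gives 12. Proposed Reject is best. ✓
The seller (reservation value high), facing Offer high: Accept gives 13, Reject gives 14. Proposed Reject is best. ✓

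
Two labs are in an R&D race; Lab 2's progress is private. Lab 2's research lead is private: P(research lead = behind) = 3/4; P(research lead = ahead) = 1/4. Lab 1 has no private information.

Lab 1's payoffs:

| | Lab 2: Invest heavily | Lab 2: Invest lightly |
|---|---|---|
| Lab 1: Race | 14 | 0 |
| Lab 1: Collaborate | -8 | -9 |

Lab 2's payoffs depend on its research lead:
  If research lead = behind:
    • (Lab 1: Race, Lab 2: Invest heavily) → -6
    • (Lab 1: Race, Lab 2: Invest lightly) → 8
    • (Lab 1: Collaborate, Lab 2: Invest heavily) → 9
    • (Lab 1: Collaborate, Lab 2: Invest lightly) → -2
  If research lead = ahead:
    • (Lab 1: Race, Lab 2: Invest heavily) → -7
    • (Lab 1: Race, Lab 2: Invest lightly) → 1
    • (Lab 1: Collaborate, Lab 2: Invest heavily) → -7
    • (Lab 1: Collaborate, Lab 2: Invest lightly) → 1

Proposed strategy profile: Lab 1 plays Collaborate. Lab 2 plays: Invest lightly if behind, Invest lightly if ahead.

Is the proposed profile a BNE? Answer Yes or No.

A profile is a BNE iff every type of every player is best-responding given beliefs about the other side.
Lab 1 plays Collaborate: E[Collaborate] = 3/4·(-9) + 1/4·(-9) = -9; E[Race] = 0. Not best-responding. ✗
Lab 2 (research lead behind), facing Collaborate: Invest heavily gives 9, Invest lightly gives -2. Proposed Invest lightly is not best — profitable deviation exists. ✗
Lab 2 (research lead ahead), facing Collaborate: Invest heavily gives -7, Invest lightly gives 1. Proposed Invest lightly is best. ✓

No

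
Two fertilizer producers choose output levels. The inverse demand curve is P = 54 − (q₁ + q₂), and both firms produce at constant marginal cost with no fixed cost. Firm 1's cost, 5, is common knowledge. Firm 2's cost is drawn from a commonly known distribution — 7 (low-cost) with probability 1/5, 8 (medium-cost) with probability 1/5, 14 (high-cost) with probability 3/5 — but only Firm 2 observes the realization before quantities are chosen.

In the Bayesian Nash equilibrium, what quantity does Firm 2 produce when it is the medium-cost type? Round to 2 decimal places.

13.77

Firm 2 with cost c maximizes (54 − (q₁+q₂) − c)·q₂, giving q₂(c) = (54 − c − q₁)/2.
E[c₂] = 1/5·7 + 1/5·8 + 3/5·14 = 11.4
Firm 1's FOC against E[q₂] yields q₁ = (54 − 2·5 + E[c₂])/3 = (54 − 10 + 11.4)/3 = 18.4667.
q₂(medium-cost) = (54 − 8 − 18.4667)/2 = 13.7667.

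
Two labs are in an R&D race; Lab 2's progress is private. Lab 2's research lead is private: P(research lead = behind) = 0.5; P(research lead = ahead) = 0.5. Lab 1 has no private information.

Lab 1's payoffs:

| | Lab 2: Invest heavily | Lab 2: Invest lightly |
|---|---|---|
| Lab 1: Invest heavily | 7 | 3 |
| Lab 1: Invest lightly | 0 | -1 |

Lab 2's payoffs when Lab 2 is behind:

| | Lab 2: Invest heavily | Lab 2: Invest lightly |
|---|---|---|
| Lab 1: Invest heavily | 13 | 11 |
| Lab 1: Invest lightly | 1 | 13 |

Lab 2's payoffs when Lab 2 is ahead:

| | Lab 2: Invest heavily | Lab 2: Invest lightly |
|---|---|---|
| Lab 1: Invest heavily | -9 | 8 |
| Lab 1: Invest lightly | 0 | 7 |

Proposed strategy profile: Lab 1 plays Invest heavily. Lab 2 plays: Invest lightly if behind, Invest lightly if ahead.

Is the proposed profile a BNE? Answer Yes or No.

A profile is a BNE iff every type of every player is best-responding given beliefs about the other side.
Lab 1 plays Invest heavily: E[Invest heavily] = 0.5·(3) + 0.5·(3) = 3; E[Invest lightly] = -1. Best-responding. ✓
Lab 2 (research lead behind), facing Invest heavily: Invest heavily gives 13, Invest lightly gives 11. Proposed Invest lightly is not best — profitable deviation exists. ✗
Lab 2 (research lead ahead), facing Invest heavily: Invest heavily gives -9, Invest lightly gives 8. Proposed Invest lightly is best. ✓

No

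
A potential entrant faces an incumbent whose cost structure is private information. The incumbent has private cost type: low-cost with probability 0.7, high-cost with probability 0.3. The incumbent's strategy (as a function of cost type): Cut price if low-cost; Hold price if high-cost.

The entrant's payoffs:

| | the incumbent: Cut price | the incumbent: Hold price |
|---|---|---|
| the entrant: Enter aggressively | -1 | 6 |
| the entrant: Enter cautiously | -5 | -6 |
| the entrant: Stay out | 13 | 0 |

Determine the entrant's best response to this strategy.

Stay out

E[Enter aggressively] = 0.7·(-1) + 0.3·(6) = 1.1
E[Enter cautiously] = 0.7·(-5) + 0.3·(-6) = -5.3
E[Stay out] = 0.7·(13) + 0.3·(0) = 9.1
Best response: Stay out (9.1 is the largest).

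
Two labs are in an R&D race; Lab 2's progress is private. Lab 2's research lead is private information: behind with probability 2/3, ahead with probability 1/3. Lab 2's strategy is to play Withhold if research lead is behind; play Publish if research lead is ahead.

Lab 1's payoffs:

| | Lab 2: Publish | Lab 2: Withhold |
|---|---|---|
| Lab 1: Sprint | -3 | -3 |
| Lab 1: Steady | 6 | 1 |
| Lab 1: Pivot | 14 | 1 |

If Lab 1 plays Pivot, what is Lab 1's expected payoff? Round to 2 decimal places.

5.33

E[Pivot] = 2/3·1 + 1/3·14 = 2/3 + 14/3 = 16/3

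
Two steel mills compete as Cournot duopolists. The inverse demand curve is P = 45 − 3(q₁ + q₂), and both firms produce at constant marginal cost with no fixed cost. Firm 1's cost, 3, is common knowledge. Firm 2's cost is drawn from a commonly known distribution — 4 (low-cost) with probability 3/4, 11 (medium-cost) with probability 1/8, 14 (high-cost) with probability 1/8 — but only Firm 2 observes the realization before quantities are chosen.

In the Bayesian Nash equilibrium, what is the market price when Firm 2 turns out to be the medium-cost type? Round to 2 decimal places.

Firm 2 with cost c maximizes (45 − 3(q₁+q₂) − c)·q₂, giving q₂(c) = (45 − c − 3q₁)/6.
E[c₂] = 3/4·4 + 1/8·11 + 1/8·14 = 6.125
Firm 1's FOC against E[q₂] yields q₁ = (45 − 2·3 + E[c₂])/9 = (45 − 6 + 6.125)/9 = 5.01389.
q₂(medium-cost) = 3.15972, so P = 45 − 3·(5.01389 + 3.15972) = 20.4792.

20.48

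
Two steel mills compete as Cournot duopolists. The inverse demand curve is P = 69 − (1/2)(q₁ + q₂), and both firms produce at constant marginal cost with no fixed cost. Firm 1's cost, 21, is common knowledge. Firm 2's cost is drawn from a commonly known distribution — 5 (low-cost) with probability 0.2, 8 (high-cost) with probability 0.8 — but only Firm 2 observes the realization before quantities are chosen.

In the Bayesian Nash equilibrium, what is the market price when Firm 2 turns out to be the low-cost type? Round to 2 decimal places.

Firm 2 with cost c maximizes (69 − (1/2)(q₁+q₂) − c)·q₂, giving q₂(c) = (69 − c − (1/2)q₁).
E[c₂] = 0.2·5 + 0.8·8 = 7.4
Firm 1's FOC against E[q₂] yields q₁ = (69 − 2·21 + E[c₂])/(3/2) = (69 − 42 + 7.4)/(3/2) = 22.9333.
q₂(low-cost) = 52.5333, so P = 69 − (1/2)·(22.9333 + 52.5333) = 31.2667.

31.27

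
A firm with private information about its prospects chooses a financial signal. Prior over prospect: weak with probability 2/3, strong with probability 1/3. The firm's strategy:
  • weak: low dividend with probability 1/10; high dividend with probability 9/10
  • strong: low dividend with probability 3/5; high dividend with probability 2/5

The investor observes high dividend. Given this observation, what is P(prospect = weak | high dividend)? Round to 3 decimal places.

0.818

P(high dividend) = (2/3)·(9/10) + (1/3)·(2/5) = 11/15
P(weak | high dividend) = ((2/3)·(9/10)) / (11/15) = (3/5) / (11/15) = 9/11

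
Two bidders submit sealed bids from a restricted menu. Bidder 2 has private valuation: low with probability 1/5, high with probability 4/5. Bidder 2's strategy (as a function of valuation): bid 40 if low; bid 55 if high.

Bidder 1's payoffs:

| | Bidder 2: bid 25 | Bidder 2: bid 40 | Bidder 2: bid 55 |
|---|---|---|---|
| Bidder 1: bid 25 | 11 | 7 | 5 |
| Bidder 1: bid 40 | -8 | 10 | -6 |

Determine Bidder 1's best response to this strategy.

E[bid 25] = 1/5·(7) + 4/5·(5) = 27/5
E[bid 40] = 1/5·(10) + 4/5·(-6) = -14/5
Best response: bid 25 (27/5 is the largest).

bid 25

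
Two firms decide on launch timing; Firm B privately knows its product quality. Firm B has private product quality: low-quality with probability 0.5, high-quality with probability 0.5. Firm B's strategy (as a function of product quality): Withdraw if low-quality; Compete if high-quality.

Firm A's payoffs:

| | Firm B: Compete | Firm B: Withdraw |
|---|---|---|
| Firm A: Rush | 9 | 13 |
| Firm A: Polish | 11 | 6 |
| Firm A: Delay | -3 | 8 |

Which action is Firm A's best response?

E[Rush] = 0.5·(13) + 0.5·(9) = 11
E[Polish] = 0.5·(6) + 0.5·(11) = 8.5
E[Delay] = 0.5·(8) + 0.5·(-3) = 2.5
Best response: Rush (11 is the largest).

Rush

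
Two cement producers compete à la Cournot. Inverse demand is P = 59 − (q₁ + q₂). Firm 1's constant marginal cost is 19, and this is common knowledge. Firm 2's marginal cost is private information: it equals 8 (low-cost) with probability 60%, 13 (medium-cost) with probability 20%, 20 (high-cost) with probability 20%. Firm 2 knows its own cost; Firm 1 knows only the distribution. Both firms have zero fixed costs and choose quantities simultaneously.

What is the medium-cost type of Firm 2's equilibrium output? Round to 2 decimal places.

17.60

Type-c best response for Firm 2: q₂(c) = (59 − c)/2 − q₁/2.
Firm 1 maximizes expected profit; its first-order condition is 59 − 2q₁ − E[q₂] − 19 = 0.
Substituting E[q₂] and solving: E[c₂] = 11.4, so q₁ = (59 − 2·19 + 11.4)/3 = 10.8.
q₂(medium-cost) = (59 − 13 − 10.8)/2 = 17.6.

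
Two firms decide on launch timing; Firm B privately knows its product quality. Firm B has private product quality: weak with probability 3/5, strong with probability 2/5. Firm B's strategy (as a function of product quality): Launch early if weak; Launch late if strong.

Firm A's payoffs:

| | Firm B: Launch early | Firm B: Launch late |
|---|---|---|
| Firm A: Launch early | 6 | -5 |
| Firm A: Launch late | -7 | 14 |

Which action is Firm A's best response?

E[Launch early] = 3/5·(6) + 2/5·(-5) = 8/5
E[Launch late] = 3/5·(-7) + 2/5·(14) = 7/5
Best response: Launch early (8/5 is the largest).

Launch early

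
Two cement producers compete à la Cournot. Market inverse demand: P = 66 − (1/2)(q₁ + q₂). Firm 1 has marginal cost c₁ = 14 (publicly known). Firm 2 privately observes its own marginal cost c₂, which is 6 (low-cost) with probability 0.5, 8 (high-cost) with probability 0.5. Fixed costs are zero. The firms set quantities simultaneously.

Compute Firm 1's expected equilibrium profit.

Type-c best response for Firm 2: q₂(c) = (66 − c) − q₁/2.
Firm 1 maximizes expected profit; its first-order condition is 66 − q₁ − (1/2)E[q₂] − 14 = 0.
Substituting E[q₂] and solving: E[c₂] = 7, so q₁ = (66 − 2·14 + 7)/(3/2) = 30.
E[P] = 66 − (1/2)·(q₁ + E[q₂]) = 29; Firm 1's expected profit = (E[P] − 14)·q₁ = (29 − 14)·30 = 450.

450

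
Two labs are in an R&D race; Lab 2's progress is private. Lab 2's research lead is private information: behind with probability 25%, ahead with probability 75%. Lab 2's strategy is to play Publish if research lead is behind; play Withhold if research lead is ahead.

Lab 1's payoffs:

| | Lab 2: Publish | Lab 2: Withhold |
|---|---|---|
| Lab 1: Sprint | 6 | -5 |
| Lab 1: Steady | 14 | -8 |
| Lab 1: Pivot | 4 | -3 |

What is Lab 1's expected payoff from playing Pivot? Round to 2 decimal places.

E[Pivot] = 0.25·4 + 0.75·(-3) = 1 + (-2.25) = -1.25

-1.25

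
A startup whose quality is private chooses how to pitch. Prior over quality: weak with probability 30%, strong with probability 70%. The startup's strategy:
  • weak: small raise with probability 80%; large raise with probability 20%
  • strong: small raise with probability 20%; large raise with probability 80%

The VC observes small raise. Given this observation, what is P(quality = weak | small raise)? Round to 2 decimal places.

P(small raise) = 0.3·0.8 + 0.7·0.2 = 0.38
P(weak | small raise) = (0.3·0.8) / 0.38 = 0.24 / 0.38 = 0.631579

0.63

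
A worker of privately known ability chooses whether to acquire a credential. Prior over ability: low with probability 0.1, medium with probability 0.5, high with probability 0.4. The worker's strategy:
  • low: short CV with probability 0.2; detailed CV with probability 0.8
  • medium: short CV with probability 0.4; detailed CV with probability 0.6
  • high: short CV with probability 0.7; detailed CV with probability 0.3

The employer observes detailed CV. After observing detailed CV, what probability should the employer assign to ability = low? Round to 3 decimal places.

0.160

P(detailed CV) = 0.1·0.8 + 0.5·0.6 + 0.4·0.3 = 0.5
P(low | detailed CV) = (0.1·0.8) / 0.5 = 0.08 / 0.5 = 0.16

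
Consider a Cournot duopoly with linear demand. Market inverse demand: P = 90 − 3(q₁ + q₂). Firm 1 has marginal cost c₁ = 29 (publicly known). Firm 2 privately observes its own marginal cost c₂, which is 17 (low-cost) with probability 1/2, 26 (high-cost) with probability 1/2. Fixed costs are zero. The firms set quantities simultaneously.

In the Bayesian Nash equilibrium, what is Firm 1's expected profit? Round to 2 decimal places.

Type-c best response for Firm 2: q₂(c) = (90 − c)/6 − q₁/2.
Firm 1 maximizes expected profit; its first-order condition is 90 − 6q₁ − 3E[q₂] − 29 = 0.
Substituting E[q₂] and solving: E[c₂] = 21.5, so q₁ = (90 − 2·29 + 21.5)/9 = 5.94444.
E[P] = 90 − 3·(q₁ + E[q₂]) = 46.8333; Firm 1's expected profit = (E[P] − 29)·q₁ = (46.8333 − 29)·5.94444 = 106.009.

106.01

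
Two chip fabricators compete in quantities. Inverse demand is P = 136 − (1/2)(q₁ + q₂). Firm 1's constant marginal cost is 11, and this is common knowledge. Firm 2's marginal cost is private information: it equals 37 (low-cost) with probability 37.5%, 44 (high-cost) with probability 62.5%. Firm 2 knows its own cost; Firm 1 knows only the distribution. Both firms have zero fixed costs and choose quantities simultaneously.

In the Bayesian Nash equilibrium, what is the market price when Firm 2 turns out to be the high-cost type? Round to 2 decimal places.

64.10

Type-c best response for Firm 2: q₂(c) = (136 − c) − q₁/2.
Firm 1 maximizes expected profit; its first-order condition is 136 − q₁ − (1/2)E[q₂] − 11 = 0.
Substituting E[q₂] and solving: E[c₂] = 41.375, so q₁ = (136 − 2·11 + 41.375)/(3/2) = 103.583.
q₂(high-cost) = 40.2083, so P = 136 − (1/2)·(103.583 + 40.2083) = 64.1042.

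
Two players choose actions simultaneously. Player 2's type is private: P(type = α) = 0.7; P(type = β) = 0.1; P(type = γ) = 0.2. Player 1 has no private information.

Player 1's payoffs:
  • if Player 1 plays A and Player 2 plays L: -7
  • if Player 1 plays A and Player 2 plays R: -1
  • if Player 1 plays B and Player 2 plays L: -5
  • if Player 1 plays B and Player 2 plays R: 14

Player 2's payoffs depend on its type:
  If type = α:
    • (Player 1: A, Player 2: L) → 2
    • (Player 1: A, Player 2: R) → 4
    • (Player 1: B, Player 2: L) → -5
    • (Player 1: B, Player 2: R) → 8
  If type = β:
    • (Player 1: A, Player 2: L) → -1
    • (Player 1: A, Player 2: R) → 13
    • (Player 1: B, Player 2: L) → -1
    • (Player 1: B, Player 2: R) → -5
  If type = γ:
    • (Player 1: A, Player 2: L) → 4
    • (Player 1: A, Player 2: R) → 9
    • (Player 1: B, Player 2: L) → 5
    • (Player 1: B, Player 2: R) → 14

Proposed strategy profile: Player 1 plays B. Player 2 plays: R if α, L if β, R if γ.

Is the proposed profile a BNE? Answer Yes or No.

Player 1 plays B: E[B] = 0.7·(14) + 0.1·(-5) + 0.2·(14) = 12.1; E[A] = -1.6. Best-responding. ✓
Player 2 (type α), facing B: L gives -5, R gives 8. Proposed R is best. ✓
Player 2 (type β), facing B: L gives -1, R gives -5. Proposed L is best. ✓
Player 2 (type γ), facing B: L gives 5, R gives 14. Proposed R is best. ✓

Yes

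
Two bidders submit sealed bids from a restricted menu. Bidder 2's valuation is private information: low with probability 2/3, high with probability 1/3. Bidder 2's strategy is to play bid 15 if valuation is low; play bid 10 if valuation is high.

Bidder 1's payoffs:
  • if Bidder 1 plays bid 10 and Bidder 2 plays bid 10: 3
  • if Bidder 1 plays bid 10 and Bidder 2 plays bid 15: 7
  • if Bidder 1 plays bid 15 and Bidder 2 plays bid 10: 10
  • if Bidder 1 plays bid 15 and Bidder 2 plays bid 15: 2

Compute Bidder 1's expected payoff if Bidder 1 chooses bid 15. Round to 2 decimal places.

Take the expectation over Bidder 2's valuation, weighting each type's action by its prior probability.
E[bid 15] = 2/3·2 + 1/3·10 = 4/3 + 10/3 = 14/3

4.67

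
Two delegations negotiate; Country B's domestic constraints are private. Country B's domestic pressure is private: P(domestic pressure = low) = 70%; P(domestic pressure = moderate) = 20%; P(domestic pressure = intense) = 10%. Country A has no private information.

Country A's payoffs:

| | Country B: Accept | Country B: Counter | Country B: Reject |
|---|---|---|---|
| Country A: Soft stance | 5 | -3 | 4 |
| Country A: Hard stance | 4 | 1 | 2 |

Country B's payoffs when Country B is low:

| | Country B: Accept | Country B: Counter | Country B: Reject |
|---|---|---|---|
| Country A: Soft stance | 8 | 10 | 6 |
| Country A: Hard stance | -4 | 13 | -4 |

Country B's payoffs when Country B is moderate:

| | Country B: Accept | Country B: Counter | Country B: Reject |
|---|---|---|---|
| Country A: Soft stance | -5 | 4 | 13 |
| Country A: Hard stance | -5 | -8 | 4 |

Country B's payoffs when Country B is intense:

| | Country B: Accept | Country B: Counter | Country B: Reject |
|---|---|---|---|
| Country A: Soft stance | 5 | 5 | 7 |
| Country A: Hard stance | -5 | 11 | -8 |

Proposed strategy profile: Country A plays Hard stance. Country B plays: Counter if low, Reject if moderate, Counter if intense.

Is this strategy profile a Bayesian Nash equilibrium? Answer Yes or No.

Yes

Country A plays Hard stance: E[Hard stance] = 0.7·(1) + 0.2·(2) + 0.1·(1) = 1.2; E[Soft stance] = -1.6. Best-responding. ✓
Country B (domestic pressure low), facing Hard stance: Accept gives -4, Counter gives 13, Reject gives -4. Proposed Counter is best. ✓
Country B (domestic pressure moderate), facing Hard stance: Accept gives -5, Counter gives -8, Reject gives 4. Proposed Reject is best. ✓
Country B (domestic pressure intense), facing Hard stance: Accept gives -5, Counter gives 11, Reject gives -8. Proposed Counter is best. ✓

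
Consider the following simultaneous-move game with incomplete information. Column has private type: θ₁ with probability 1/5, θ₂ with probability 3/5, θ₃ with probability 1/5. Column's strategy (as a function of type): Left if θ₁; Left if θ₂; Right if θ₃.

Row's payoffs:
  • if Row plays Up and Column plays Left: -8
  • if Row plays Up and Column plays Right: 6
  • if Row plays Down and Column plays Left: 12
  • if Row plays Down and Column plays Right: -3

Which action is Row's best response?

Compute Row's expected payoff for each action, taking the expectation over Column's type.
E[Up] = 1/5·(-8) + 3/5·(-8) + 1/5·(6) = -26/5
E[Down] = 1/5·(12) + 3/5·(12) + 1/5·(-3) = 9
Best response: Down (9 is the largest).

Down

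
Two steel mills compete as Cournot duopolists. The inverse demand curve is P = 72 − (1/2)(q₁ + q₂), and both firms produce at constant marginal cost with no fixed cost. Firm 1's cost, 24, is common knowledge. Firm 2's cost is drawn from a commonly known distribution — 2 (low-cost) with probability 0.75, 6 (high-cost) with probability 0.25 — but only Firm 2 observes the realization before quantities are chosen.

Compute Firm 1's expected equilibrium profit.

Each type of Firm 2 best-responds to q₁; Firm 1 best-responds to the expected q₂ over Firm 2's types.
Firm 2 with cost c maximizes (72 − (1/2)(q₁+q₂) − c)·q₂, giving q₂(c) = (72 − c − (1/2)q₁).
E[c₂] = 0.75·2 + 0.25·6 = 3
Firm 1's FOC against E[q₂] yields q₁ = (72 − 2·24 + E[c₂])/(3/2) = (72 − 48 + 3)/(3/2) = 18.
E[P] = 72 − (1/2)·(q₁ + E[q₂]) = 33; Firm 1's expected profit = (E[P] − 24)·q₁ = (33 − 24)·18 = 162.

162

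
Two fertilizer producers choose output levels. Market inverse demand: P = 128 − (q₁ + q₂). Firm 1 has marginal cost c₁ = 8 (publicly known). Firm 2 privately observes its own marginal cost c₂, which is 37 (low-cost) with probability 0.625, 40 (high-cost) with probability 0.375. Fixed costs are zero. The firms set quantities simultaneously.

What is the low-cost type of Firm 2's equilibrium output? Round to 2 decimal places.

Type-c best response for Firm 2: q₂(c) = (128 − c)/2 − q₁/2.
Firm 1 maximizes expected profit; its first-order condition is 128 − 2q₁ − E[q₂] − 8 = 0.
Substituting E[q₂] and solving: E[c₂] = 38.125, so q₁ = (128 − 2·8 + 38.125)/3 = 50.0417.
q₂(low-cost) = (128 − 37 − 50.0417)/2 = 20.4792.

20.48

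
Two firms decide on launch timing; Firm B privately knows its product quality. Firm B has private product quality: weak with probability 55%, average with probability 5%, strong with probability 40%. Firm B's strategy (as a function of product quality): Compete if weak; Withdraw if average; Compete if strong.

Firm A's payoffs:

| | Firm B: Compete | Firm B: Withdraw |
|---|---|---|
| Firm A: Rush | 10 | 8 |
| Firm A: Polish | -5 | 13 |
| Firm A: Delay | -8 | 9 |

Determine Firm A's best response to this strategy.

Rush

E[Rush] = 0.55·(10) + 0.05·(8) + 0.4·(10) = 9.9
E[Polish] = 0.55·(-5) + 0.05·(13) + 0.4·(-5) = -4.1
E[Delay] = 0.55·(-8) + 0.05·(9) + 0.4·(-8) = -7.15
Best response: Rush (9.9 is the largest).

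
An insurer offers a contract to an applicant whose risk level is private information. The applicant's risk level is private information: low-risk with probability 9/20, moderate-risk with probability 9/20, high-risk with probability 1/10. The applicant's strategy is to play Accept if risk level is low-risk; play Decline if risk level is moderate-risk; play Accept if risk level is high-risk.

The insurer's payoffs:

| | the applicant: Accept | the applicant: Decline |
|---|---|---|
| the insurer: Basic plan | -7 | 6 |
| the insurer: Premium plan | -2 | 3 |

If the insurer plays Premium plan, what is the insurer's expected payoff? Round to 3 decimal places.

E[Premium plan] = 9/20·(-2) + 9/20·3 + 1/10·(-2) = (-9/10) + 27/20 + (-1/5) = 1/4

0.250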